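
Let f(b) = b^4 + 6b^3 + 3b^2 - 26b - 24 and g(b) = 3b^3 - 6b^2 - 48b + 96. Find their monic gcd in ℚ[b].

b^2 + 2b - 8

By polynomial division,
  b^4 + 6b^3 + 3b^2 - 26b - 24 = ((1/3)b + 8/3)(3b^3 - 6b^2 - 48b + 96) + (35b^2 + 70b - 280)
  3b^3 - 6b^2 - 48b + 96 = ((3/35)b - 12/35)(35b^2 + 70b - 280) + (0)
Last nonzero remainder: 35b^2 + 70b - 280. Dividing through by 35 gives the monic gcd b^2 + 2b - 8.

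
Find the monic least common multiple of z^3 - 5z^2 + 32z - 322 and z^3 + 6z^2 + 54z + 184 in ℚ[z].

Euclidean algorithm in ℚ[z]:
  z^3 - 5z^2 + 32z - 322 = (z^3 + 6z^2 + 54z + 184) + (-11z^2 - 22z - 506)
  z^3 + 6z^2 + 54z + 184 = (-(1/11)z - 4/11)(-11z^2 - 22z - 506) + (0)
Last nonzero remainder: -11z^2 - 22z - 506. Dividing through by -11 gives the monic gcd z^2 + 2z + 46.
Then lcm(f, g) = f·g / gcd(f, g); expanding and making the result monic gives the answer.

z^4 - z^3 + 12z^2 - 194z - 1288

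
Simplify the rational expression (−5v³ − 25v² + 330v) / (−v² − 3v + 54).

(5v² + 55v)/(v + 9)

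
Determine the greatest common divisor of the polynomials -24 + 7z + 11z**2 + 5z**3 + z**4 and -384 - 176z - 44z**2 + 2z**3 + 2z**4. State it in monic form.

By polynomial division,
  z**4 + 5z**3 + 11z**2 + 7z - 24 = (1/2)(2z**4 + 2z**3 - 44z**2 - 176z - 384) + (4z**3 + 33z**2 + 95z + 168)
  2z**4 + 2z**3 - 44z**2 - 176z - 384 = ((1/2)z - 29/8)(4z**3 + 33z**2 + 95z + 168) + ((225/8)z**2 + (675/8)z + 225)
  4z**3 + 33z**2 + 95z + 168 = ((32/225)z + 56/75)((225/8)z**2 + (675/8)z + 225) + (0)
Last nonzero remainder: (225/8)z**2 + (675/8)z + 225. Dividing through by 225/8 gives the monic gcd z**2 + 3z + 8.

8 + 3z + z**2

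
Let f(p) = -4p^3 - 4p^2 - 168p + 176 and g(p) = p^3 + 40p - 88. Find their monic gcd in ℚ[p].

By polynomial division,
  -4p^3 - 4p^2 - 168p + 176 = (-4)(p^3 + 40p - 88) + (-4p^2 - 8p - 176)
  p^3 + 40p - 88 = (-(1/4)p + 1/2)(-4p^2 - 8p - 176) + (0)
Last nonzero remainder: -4p^2 - 8p - 176. Dividing through by -4 gives the monic gcd p^2 + 2p + 44.

p^2 + 2p + 44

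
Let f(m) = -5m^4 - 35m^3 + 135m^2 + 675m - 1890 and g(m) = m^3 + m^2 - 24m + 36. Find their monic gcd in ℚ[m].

By polynomial division,
  -5m^4 - 35m^3 + 135m^2 + 675m - 1890 = (-5m - 30)(m^3 + m^2 - 24m + 36) + (45m^2 + 135m - 810)
  m^3 + m^2 - 24m + 36 = ((1/45)m - 2/45)(45m^2 + 135m - 810) + (0)
Last nonzero remainder: 45m^2 + 135m - 810. Dividing through by 45 gives the monic gcd m^2 + 3m - 18.

m^2 + 3m - 18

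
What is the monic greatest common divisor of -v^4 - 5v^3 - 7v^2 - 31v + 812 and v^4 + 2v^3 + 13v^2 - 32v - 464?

v^3 - 2v^2 + 21v - 116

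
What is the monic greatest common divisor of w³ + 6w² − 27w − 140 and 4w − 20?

w − 5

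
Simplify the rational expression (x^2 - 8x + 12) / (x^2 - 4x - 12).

Apply the Euclidean algorithm:
  x^2 - 8x + 12 = (x^2 - 4x - 12) + (-4x + 24)
  x^2 - 4x - 12 = (-(1/4)x - 1/2)(-4x + 24) + (0)
Last nonzero remainder: -4x + 24. Dividing through by -4 gives the monic gcd x - 6.
Cancel x - 6 from numerator and denominator to get the reduced form.

(x - 2)/(x + 2)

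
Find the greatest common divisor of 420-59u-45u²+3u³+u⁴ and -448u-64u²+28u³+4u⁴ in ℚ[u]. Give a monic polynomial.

28+11u+u²

Repeated division with remainder:
  u⁴+3u³-45u²-59u+420 = (1/4)(4u⁴+28u³-64u²-448u) + (-4u³-29u²+53u+420)
  4u⁴+28u³-64u²-448u = (-u+1/4)(-4u³-29u²+53u+420) + (-(15/4)u²-(165/4)u-105)
  -4u³-29u²+53u+420 = ((16/15)u-4)(-(15/4)u²-(165/4)u-105) + (0)
Last nonzero remainder: -(15/4)u²-(165/4)u-105. Dividing through by -15/4 gives the monic gcd u²+11u+28.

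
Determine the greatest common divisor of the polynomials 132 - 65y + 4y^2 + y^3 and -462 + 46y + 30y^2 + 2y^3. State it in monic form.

-33 + 8y + y^2

Euclidean algorithm in ℚ[y]:
  y^3 + 4y^2 - 65y + 132 = (1/2)(2y^3 + 30y^2 + 46y - 462) + (-11y^2 - 88y + 363)
  2y^3 + 30y^2 + 46y - 462 = (-(2/11)y - 14/11)(-11y^2 - 88y + 363) + (0)
Last nonzero remainder: -11y^2 - 88y + 363. Dividing through by -11 gives the monic gcd y^2 + 8y - 33.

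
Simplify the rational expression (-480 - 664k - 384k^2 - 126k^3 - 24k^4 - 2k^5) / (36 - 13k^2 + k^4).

(-80 - 44k - 14k^2 - 2k^3)/(6 - 5k + k^2)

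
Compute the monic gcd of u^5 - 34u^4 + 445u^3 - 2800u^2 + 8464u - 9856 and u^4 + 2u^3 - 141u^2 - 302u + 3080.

u^2 - 15u + 44

Apply the Euclidean algorithm:
  u^5 - 34u^4 + 445u^3 - 2800u^2 + 8464u - 9856 = (u - 36)(u^4 + 2u^3 - 141u^2 - 302u + 3080) + (658u^3 - 7574u^2 - 5488u + 101024)
  u^4 + 2u^3 - 141u^2 - 302u + 3080 = ((1/658)u + 635/30926)(658u^3 - 7574u^2 - 5488u + 101024) + ((50490/2209)u^2 - (757350/2209)u + 2221560/2209)
  658u^3 - 7574u^2 - 5488u + 101024 = ((726761/25245)u + 2535932/25245)((50490/2209)u^2 - (757350/2209)u + 2221560/2209) + (0)
Last nonzero remainder: (50490/2209)u^2 - (757350/2209)u + 2221560/2209. Dividing through by 50490/2209 gives the monic gcd u^2 - 15u + 44.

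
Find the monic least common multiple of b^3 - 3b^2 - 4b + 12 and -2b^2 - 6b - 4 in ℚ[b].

b^4 - 2b^3 - 7b^2 + 8b + 12

Euclidean algorithm in ℚ[b]:
  b^3 - 3b^2 - 4b + 12 = (-(1/2)b + 3)(-2b^2 - 6b - 4) + (12b + 24)
  -2b^2 - 6b - 4 = (-(1/6)b - 1/6)(12b + 24) + (0)
Last nonzero remainder: 12b + 24. Dividing through by 12 gives the monic gcd b + 2.
Then lcm(f, g) = f·g / gcd(f, g); expanding and making the result monic gives the answer.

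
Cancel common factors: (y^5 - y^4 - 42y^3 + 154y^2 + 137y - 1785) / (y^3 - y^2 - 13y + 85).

(y^3 + 5y^2 - 29y - 105)/(y + 5)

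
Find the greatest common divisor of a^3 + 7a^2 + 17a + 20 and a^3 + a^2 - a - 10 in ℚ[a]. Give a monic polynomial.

Euclidean algorithm in ℚ[a]:
  a^3 + 7a^2 + 17a + 20 = (a^3 + a^2 - a - 10) + (6a^2 + 18a + 30)
  a^3 + a^2 - a - 10 = ((1/6)a - 1/3)(6a^2 + 18a + 30) + (0)
Last nonzero remainder: 6a^2 + 18a + 30. Dividing through by 6 gives the monic gcd a^2 + 3a + 5.

a^2 + 3a + 5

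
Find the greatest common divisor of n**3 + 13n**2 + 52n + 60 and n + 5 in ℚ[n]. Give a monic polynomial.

Euclidean algorithm in ℚ[n]:
  n**3 + 13n**2 + 52n + 60 = (n**2 + 8n + 12)(n + 5) + (0)
The last nonzero remainder n + 5 is already monic.

n + 5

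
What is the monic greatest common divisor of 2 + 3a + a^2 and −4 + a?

Euclidean algorithm in ℚ[a]:
  a^2 + 3a + 2 = (a + 7)(a − 4) + (30)
  a − 4 = ((1/30)a − 2/15)(30) + (0)
The last nonzero remainder is the constant 30, so the polynomials are coprime and gcd = 1.

1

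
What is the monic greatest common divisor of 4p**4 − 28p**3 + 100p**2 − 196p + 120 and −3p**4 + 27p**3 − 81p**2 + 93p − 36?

p**2 − 4p + 3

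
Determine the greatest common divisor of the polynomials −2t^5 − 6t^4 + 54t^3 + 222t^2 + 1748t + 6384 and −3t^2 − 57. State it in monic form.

t^2 + 19

By polynomial division,
  −2t^5 − 6t^4 + 54t^3 + 222t^2 + 1748t + 6384 = ((2/3)t^3 + 2t^2 − (92/3)t − 112)(−3t^2 − 57) + (0)
Last nonzero remainder: −3t^2 − 57. Dividing through by −3 gives the monic gcd t^2 + 19.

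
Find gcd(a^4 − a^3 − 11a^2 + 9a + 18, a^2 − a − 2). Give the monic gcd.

a^2 − a − 2

Euclidean algorithm in ℚ[a]:
  a^4 − a^3 − 11a^2 + 9a + 18 = (a^2 − 9)(a^2 − a − 2) + (0)
The last nonzero remainder a^2 − a − 2 is already monic.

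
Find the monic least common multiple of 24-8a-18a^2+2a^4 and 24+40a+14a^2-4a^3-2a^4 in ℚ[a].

By polynomial division,
  2a^4-18a^2-8a+24 = (-1)(-2a^4-4a^3+14a^2+40a+24) + (-4a^3-4a^2+32a+48)
  -2a^4-4a^3+14a^2+40a+24 = ((1/2)a+1/2)(-4a^3-4a^2+32a+48) + (0)
Last nonzero remainder: -4a^3-4a^2+32a+48. Dividing through by -4 gives the monic gcd a^3+a^2-8a-12.
Then lcm(f, g) = f·g / gcd(f, g); expanding and making the result monic gives the answer.

12+8a-13a^2-9a^3+a^4+a^5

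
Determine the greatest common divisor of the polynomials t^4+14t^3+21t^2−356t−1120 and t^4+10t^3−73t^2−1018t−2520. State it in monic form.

By polynomial division,
  t^4+14t^3+21t^2−356t−1120 = (t^4+10t^3−73t^2−1018t−2520) + (4t^3+94t^2+662t+1400)
  t^4+10t^3−73t^2−1018t−2520 = ((1/4)t−27/8)(4t^3+94t^2+662t+1400) + ((315/4)t^2+(3465/4)t+2205)
  4t^3+94t^2+662t+1400 = ((16/315)t+40/63)((315/4)t^2+(3465/4)t+2205) + (0)
Last nonzero remainder: (315/4)t^2+(3465/4)t+2205. Dividing through by 315/4 gives the monic gcd t^2+11t+28.

t^2+11t+28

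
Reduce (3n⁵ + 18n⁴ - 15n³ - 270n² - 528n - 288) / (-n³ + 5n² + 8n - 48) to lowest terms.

Euclidean algorithm in ℚ[n]:
  3n⁵ + 18n⁴ - 15n³ - 270n² - 528n - 288 = (-3n² - 33n - 174)(-n³ + 5n² + 8n - 48) + (720n² - 720n - 8640)
  -n³ + 5n² + 8n - 48 = (-(1/720)n + 1/180)(720n² - 720n - 8640) + (0)
Last nonzero remainder: 720n² - 720n - 8640. Dividing through by 720 gives the monic gcd n² - n - 12.
Cancel n² - n - 12 from numerator and denominator to get the reduced form.

(-3n³ - 21n² - 42n - 24)/(n - 4)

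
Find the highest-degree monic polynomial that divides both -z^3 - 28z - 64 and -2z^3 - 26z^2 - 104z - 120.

z + 2

Apply the Euclidean algorithm:
  -z^3 - 28z - 64 = (1/2)(-2z^3 - 26z^2 - 104z - 120) + (13z^2 + 24z - 4)
  -2z^3 - 26z^2 - 104z - 120 = (-(2/13)z - 290/169)(13z^2 + 24z - 4) + (-(10720/169)z - 21440/169)
  13z^2 + 24z - 4 = (-(2197/10720)z + 169/5360)(-(10720/169)z - 21440/169) + (0)
Last nonzero remainder: -(10720/169)z - 21440/169. Dividing through by -10720/169 gives the monic gcd z + 2.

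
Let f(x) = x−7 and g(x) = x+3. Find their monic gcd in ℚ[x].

1

By polynomial division,
  x−7 = (x+3) + (−10)
  x+3 = (−(1/10)x−3/10)(−10) + (0)
The last nonzero remainder is the constant −10, so the polynomials are coprime and gcd = 1.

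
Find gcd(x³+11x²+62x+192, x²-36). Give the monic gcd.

x+6

By polynomial division,
  x³+11x²+62x+192 = (x+11)(x²-36) + (98x+588)
  x²-36 = ((1/98)x-3/49)(98x+588) + (0)
Last nonzero remainder: 98x+588. Dividing through by 98 gives the monic gcd x+6.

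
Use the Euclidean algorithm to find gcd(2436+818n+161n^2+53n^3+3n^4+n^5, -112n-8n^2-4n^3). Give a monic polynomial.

28+2n+n^2

Euclidean algorithm in ℚ[n]:
  n^5+3n^4+53n^3+161n^2+818n+2436 = (-(1/4)n^2-(1/4)n-23/4)(-4n^3-8n^2-112n) + (87n^2+174n+2436)
  -4n^3-8n^2-112n = (-(4/87)n)(87n^2+174n+2436) + (0)
Last nonzero remainder: 87n^2+174n+2436. Dividing through by 87 gives the monic gcd n^2+2n+28.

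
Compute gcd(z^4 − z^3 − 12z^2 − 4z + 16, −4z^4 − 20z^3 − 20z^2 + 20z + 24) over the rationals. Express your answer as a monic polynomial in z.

Repeated division with remainder:
  z^4 − z^3 − 12z^2 − 4z + 16 = (−1/4)(−4z^4 − 20z^3 − 20z^2 + 20z + 24) + (−6z^3 − 17z^2 + z + 22)
  −4z^4 − 20z^3 − 20z^2 + 20z + 24 = ((2/3)z + 13/9)(−6z^3 − 17z^2 + z + 22) + ((35/9)z^2 + (35/9)z − 70/9)
  −6z^3 − 17z^2 + z + 22 = (−(54/35)z − 99/35)((35/9)z^2 + (35/9)z − 70/9) + (0)
Last nonzero remainder: (35/9)z^2 + (35/9)z − 70/9. Dividing through by 35/9 gives the monic gcd z^2 + z − 2.

z^2 + z − 2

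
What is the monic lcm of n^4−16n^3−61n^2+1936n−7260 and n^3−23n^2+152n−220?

Repeated division with remainder:
  n^4−16n^3−61n^2+1936n−7260 = (n+7)(n^3−23n^2+152n−220) + (−52n^2+1092n−5720)
  n^3−23n^2+152n−220 = (−(1/52)n+1/26)(−52n^2+1092n−5720) + (0)
Last nonzero remainder: −52n^2+1092n−5720. Dividing through by −52 gives the monic gcd n^2−21n+110.
Then lcm(f, g) = f·g / gcd(f, g); expanding and making the result monic gives the answer.

n^5−18n^4−29n^3+2058n^2−11132n+14520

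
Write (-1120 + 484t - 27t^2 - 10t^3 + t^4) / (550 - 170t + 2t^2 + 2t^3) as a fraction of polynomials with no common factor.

Euclidean algorithm in ℚ[t]:
  t^4 - 10t^3 - 27t^2 + 484t - 1120 = ((1/2)t - 11/2)(2t^3 + 2t^2 - 170t + 550) + (69t^2 - 726t + 1905)
  2t^3 + 2t^2 - 170t + 550 = ((2/69)t + 530/1587)(69t^2 - 726t + 1905) + ((9120/529)t - 45600/529)
  69t^2 - 726t + 1905 = ((12167/3040)t - 67183/3040)((9120/529)t - 45600/529) + (0)
Last nonzero remainder: (9120/529)t - 45600/529. Dividing through by 9120/529 gives the monic gcd t - 5.
Cancel t - 5 from numerator and denominator to get the reduced form.

(224 - 52t - 5t^2 + t^3)/(-110 + 12t + 2t^2)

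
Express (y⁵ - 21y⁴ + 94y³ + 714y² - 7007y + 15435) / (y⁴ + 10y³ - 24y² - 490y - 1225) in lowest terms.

(y³ - 21y² + 143y - 315)/(y² + 10y + 25)

Repeated division with remainder:
  y⁵ - 21y⁴ + 94y³ + 714y² - 7007y + 15435 = (y - 31)(y⁴ + 10y³ - 24y² - 490y - 1225) + (428y³ + 460y² - 20972y - 22540)
  y⁴ + 10y³ - 24y² - 490y - 1225 = ((1/428)y + 955/45796)(428y³ + 460y² - 20972y - 22540) + ((176400/11449)y² - 8643600/11449)
  428y³ + 460y² - 20972y - 22540 = ((1225043/44100)y + 263327/8820)((176400/11449)y² - 8643600/11449) + (0)
Last nonzero remainder: (176400/11449)y² - 8643600/11449. Dividing through by 176400/11449 gives the monic gcd y² - 49.
Cancel y² - 49 from numerator and denominator to get the reduced form.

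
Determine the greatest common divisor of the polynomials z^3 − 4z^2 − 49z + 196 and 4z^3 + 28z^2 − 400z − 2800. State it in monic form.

z + 7

Euclidean algorithm in ℚ[z]:
  z^3 − 4z^2 − 49z + 196 = (1/4)(4z^3 + 28z^2 − 400z − 2800) + (−11z^2 + 51z + 896)
  4z^3 + 28z^2 − 400z − 2800 = (−(4/11)z − 512/121)(−11z^2 + 51z + 896) + ((17136/121)z + 119952/121)
  −11z^2 + 51z + 896 = (−(1331/17136)z + 968/1071)((17136/121)z + 119952/121) + (0)
Last nonzero remainder: (17136/121)z + 119952/121. Dividing through by 17136/121 gives the monic gcd z + 7.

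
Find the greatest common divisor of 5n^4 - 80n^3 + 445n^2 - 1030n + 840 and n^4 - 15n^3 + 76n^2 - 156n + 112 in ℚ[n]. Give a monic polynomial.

n^3 - 13n^2 + 50n - 56

Euclidean algorithm in ℚ[n]:
  5n^4 - 80n^3 + 445n^2 - 1030n + 840 = (5)(n^4 - 15n^3 + 76n^2 - 156n + 112) + (-5n^3 + 65n^2 - 250n + 280)
  n^4 - 15n^3 + 76n^2 - 156n + 112 = (-(1/5)n + 2/5)(-5n^3 + 65n^2 - 250n + 280) + (0)
Last nonzero remainder: -5n^3 + 65n^2 - 250n + 280. Dividing through by -5 gives the monic gcd n^3 - 13n^2 + 50n - 56.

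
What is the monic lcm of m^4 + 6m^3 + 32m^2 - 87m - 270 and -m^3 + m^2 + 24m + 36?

Euclidean algorithm in ℚ[m]:
  m^4 + 6m^3 + 32m^2 - 87m - 270 = (-m - 7)(-m^3 + m^2 + 24m + 36) + (63m^2 + 117m - 18)
  -m^3 + m^2 + 24m + 36 = (-(1/63)m + 20/441)(63m^2 + 117m - 18) + ((902/49)m + 1804/49)
  63m^2 + 117m - 18 = ((3087/902)m - 441/902)((902/49)m + 1804/49) + (0)
Last nonzero remainder: (902/49)m + 1804/49. Dividing through by 902/49 gives the monic gcd m + 2.
Then lcm(f, g) = f·g / gcd(f, g); expanding and making the result monic gives the answer.

m^6 + 3m^5 - 4m^4 - 291m^3 - 585m^2 + 2376m + 4860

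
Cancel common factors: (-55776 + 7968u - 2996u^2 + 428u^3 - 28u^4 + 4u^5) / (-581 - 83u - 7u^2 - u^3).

Euclidean algorithm in ℚ[u]:
  4u^5 - 28u^4 + 428u^3 - 2996u^2 + 7968u - 55776 = (-4u^2 + 56u - 488)(-u^3 - 7u^2 - 83u - 581) + (-4088u^2 - 339304)
  -u^3 - 7u^2 - 83u - 581 = ((1/4088)u + 1/584)(-4088u^2 - 339304) + (0)
Last nonzero remainder: -4088u^2 - 339304. Dividing through by -4088 gives the monic gcd u^2 + 83.
Cancel u^2 + 83 from numerator and denominator to get the reduced form.

(672 - 96u + 28u^2 - 4u^3)/(7 + u)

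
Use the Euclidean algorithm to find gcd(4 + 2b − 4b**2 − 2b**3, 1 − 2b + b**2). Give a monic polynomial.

−1 + b

Euclidean algorithm in ℚ[b]:
  −2b**3 − 4b**2 + 2b + 4 = (−2b − 8)(b**2 − 2b + 1) + (−12b + 12)
  b**2 − 2b + 1 = (−(1/12)b + 1/12)(−12b + 12) + (0)
Last nonzero remainder: −12b + 12. Dividing through by −12 gives the monic gcd b − 1.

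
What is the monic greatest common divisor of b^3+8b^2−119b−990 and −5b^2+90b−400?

1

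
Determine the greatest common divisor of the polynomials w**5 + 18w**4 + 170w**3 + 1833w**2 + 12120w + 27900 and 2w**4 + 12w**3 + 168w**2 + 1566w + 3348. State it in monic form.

w**3 + 3w**2 + 75w + 558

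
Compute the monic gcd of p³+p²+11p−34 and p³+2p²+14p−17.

Apply the Euclidean algorithm:
  p³+p²+11p−34 = (p³+2p²+14p−17) + (−p²−3p−17)
  p³+2p²+14p−17 = (−p+1)(−p²−3p−17) + (0)
Last nonzero remainder: −p²−3p−17. Dividing through by −1 gives the monic gcd p²+3p+17.

p²+3p+17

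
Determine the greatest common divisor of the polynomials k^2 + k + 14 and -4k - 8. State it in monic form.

By polynomial division,
  k^2 + k + 14 = (-(1/4)k + 1/4)(-4k - 8) + (16)
  -4k - 8 = (-(1/4)k - 1/2)(16) + (0)
The last nonzero remainder is the constant 16, so the polynomials are coprime and gcd = 1.

1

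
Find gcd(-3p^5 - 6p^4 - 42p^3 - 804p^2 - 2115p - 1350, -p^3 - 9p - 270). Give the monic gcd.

Repeated division with remainder:
  -3p^5 - 6p^4 - 42p^3 - 804p^2 - 2115p - 1350 = (3p^2 + 6p + 15)(-p^3 - 9p - 270) + (60p^2 - 360p + 2700)
  -p^3 - 9p - 270 = (-(1/60)p - 1/10)(60p^2 - 360p + 2700) + (0)
Last nonzero remainder: 60p^2 - 360p + 2700. Dividing through by 60 gives the monic gcd p^2 - 6p + 45.

p^2 - 6p + 45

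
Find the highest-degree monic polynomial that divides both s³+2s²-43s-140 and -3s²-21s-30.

s+5

Apply the Euclidean algorithm:
  s³+2s²-43s-140 = (-(1/3)s+5/3)(-3s²-21s-30) + (-18s-90)
  -3s²-21s-30 = ((1/6)s+1/3)(-18s-90) + (0)
Last nonzero remainder: -18s-90. Dividing through by -18 gives the monic gcd s+5.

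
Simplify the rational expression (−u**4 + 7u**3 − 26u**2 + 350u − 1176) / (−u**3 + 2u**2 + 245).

Repeated division with remainder:
  −u**4 + 7u**3 − 26u**2 + 350u − 1176 = (u − 5)(−u**3 + 2u**2 + 245) + (−16u**2 + 105u + 49)
  −u**3 + 2u**2 + 245 = ((1/16)u + 73/256)(−16u**2 + 105u + 49) + (−(8449/256)u + 59143/256)
  −16u**2 + 105u + 49 = ((4096/8449)u + 256/1207)(−(8449/256)u + 59143/256) + (0)
Last nonzero remainder: −(8449/256)u + 59143/256. Dividing through by −8449/256 gives the monic gcd u − 7.
Cancel u − 7 from numerator and denominator to get the reduced form.

(u**3 + 26u − 168)/(u**2 + 5u + 35)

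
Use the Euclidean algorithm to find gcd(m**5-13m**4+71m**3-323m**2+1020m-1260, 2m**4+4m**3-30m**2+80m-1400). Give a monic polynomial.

m**2+20

Repeated division with remainder:
  m**5-13m**4+71m**3-323m**2+1020m-1260 = ((1/2)m-15/2)(2m**4+4m**3-30m**2+80m-1400) + (116m**3-588m**2+2320m-11760)
  2m**4+4m**3-30m**2+80m-1400 = ((1/58)m+205/1682)(116m**3-588m**2+2320m-11760) + ((1400/841)m**2+28000/841)
  116m**3-588m**2+2320m-11760 = ((24389/350)m-17661/50)((1400/841)m**2+28000/841) + (0)
Last nonzero remainder: (1400/841)m**2+28000/841. Dividing through by 1400/841 gives the monic gcd m**2+20.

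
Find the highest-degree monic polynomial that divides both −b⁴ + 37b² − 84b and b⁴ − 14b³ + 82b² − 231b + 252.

Repeated division with remainder:
  −b⁴ + 37b² − 84b = (−1)(b⁴ − 14b³ + 82b² − 231b + 252) + (−14b³ + 119b² − 315b + 252)
  b⁴ − 14b³ + 82b² − 231b + 252 = (−(1/14)b + 11/28)(−14b³ + 119b² − 315b + 252) + ((51/4)b² − (357/4)b + 153)
  −14b³ + 119b² − 315b + 252 = (−(56/51)b + 28/17)((51/4)b² − (357/4)b + 153) + (0)
Last nonzero remainder: (51/4)b² − (357/4)b + 153. Dividing through by 51/4 gives the monic gcd b² − 7b + 12.

b² − 7b + 12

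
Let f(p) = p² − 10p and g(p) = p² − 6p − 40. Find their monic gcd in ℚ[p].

p − 10

Euclidean algorithm in ℚ[p]:
  p² − 10p = (p² − 6p − 40) + (−4p + 40)
  p² − 6p − 40 = (−(1/4)p − 1)(−4p + 40) + (0)
Last nonzero remainder: −4p + 40. Dividing through by −4 gives the monic gcd p − 10.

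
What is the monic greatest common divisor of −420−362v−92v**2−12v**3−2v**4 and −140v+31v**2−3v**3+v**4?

35+v+v**2

Apply the Euclidean algorithm:
  −2v**4−12v**3−92v**2−362v−420 = (−2)(v**4−3v**3+31v**2−140v) + (−18v**3−30v**2−642v−420)
  v**4−3v**3+31v**2−140v = (−(1/18)v+7/27)(−18v**3−30v**2−642v−420) + ((28/9)v**2+(28/9)v+980/9)
  −18v**3−30v**2−642v−420 = (−(81/14)v−27/7)((28/9)v**2+(28/9)v+980/9) + (0)
Last nonzero remainder: (28/9)v**2+(28/9)v+980/9. Dividing through by 28/9 gives the monic gcd v**2+v+35.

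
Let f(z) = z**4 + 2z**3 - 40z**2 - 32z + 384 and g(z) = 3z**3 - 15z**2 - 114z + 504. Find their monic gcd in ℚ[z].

z**2 + 2z - 24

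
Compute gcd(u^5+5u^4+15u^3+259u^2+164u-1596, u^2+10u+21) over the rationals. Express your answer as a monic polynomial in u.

By polynomial division,
  u^5+5u^4+15u^3+259u^2+164u-1596 = (u^3-5u^2+44u-76)(u^2+10u+21) + (0)
The last nonzero remainder u^2+10u+21 is already monic.

u^2+10u+21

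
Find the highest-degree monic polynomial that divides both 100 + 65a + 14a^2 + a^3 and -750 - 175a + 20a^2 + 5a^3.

25 + 10a + a^2

Euclidean algorithm in ℚ[a]:
  a^3 + 14a^2 + 65a + 100 = (1/5)(5a^3 + 20a^2 - 175a - 750) + (10a^2 + 100a + 250)
  5a^3 + 20a^2 - 175a - 750 = ((1/2)a - 3)(10a^2 + 100a + 250) + (0)
Last nonzero remainder: 10a^2 + 100a + 250. Dividing through by 10 gives the monic gcd a^2 + 10a + 25.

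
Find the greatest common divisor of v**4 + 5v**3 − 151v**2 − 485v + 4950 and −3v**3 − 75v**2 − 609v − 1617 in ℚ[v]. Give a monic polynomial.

By polynomial division,
  v**4 + 5v**3 − 151v**2 − 485v + 4950 = (−(1/3)v + 20/3)(−3v**3 − 75v**2 − 609v − 1617) + (146v**2 + 3036v + 15730)
  −3v**3 − 75v**2 − 609v − 1617 = (−(3/146)v − 921/10658)(146v**2 + 3036v + 15730) + (−(124848/5329)v − 1373328/5329)
  146v**2 + 3036v + 15730 = (−(389017/62424)v − 3810235/62424)(−(124848/5329)v − 1373328/5329) + (0)
Last nonzero remainder: −(124848/5329)v − 1373328/5329. Dividing through by −124848/5329 gives the monic gcd v + 11.

v + 11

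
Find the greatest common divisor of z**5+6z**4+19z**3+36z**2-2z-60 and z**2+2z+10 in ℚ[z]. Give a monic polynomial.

By polynomial division,
  z**5+6z**4+19z**3+36z**2-2z-60 = (z**3+4z**2+z-6)(z**2+2z+10) + (0)
The last nonzero remainder z**2+2z+10 is already monic.

z**2+2z+10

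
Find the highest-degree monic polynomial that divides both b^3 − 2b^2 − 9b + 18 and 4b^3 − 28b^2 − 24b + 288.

b + 3

Repeated division with remainder:
  b^3 − 2b^2 − 9b + 18 = (1/4)(4b^3 − 28b^2 − 24b + 288) + (5b^2 − 3b − 54)
  4b^3 − 28b^2 − 24b + 288 = ((4/5)b − 128/25)(5b^2 − 3b − 54) + ((96/25)b + 288/25)
  5b^2 − 3b − 54 = ((125/96)b − 75/16)((96/25)b + 288/25) + (0)
Last nonzero remainder: (96/25)b + 288/25. Dividing through by 96/25 gives the monic gcd b + 3.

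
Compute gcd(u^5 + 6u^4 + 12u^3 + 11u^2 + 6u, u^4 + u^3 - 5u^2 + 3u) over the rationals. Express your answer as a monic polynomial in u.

u^2 + 3u

Apply the Euclidean algorithm:
  u^5 + 6u^4 + 12u^3 + 11u^2 + 6u = (u + 5)(u^4 + u^3 - 5u^2 + 3u) + (12u^3 + 33u^2 - 9u)
  u^4 + u^3 - 5u^2 + 3u = ((1/12)u - 7/48)(12u^3 + 33u^2 - 9u) + ((9/16)u^2 + (27/16)u)
  12u^3 + 33u^2 - 9u = ((64/3)u - 16/3)((9/16)u^2 + (27/16)u) + (0)
Last nonzero remainder: (9/16)u^2 + (27/16)u. Dividing through by 9/16 gives the monic gcd u^2 + 3u.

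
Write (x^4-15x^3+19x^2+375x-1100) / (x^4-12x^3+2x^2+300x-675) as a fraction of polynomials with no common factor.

Euclidean algorithm in ℚ[x]:
  x^4-15x^3+19x^2+375x-1100 = (x^4-12x^3+2x^2+300x-675) + (-3x^3+17x^2+75x-425)
  x^4-12x^3+2x^2+300x-675 = (-(1/3)x+19/9)(-3x^3+17x^2+75x-425) + (-(80/9)x^2+2000/9)
  -3x^3+17x^2+75x-425 = ((27/80)x-153/80)(-(80/9)x^2+2000/9) + (0)
Last nonzero remainder: -(80/9)x^2+2000/9. Dividing through by -80/9 gives the monic gcd x^2-25.
Cancel x^2-25 from numerator and denominator to get the reduced form.

(x^2-15x+44)/(x^2-12x+27)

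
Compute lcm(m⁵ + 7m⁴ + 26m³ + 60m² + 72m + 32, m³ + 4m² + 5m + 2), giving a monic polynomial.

Apply the Euclidean algorithm:
  m⁵ + 7m⁴ + 26m³ + 60m² + 72m + 32 = (m² + 3m + 9)(m³ + 4m² + 5m + 2) + (7m² + 21m + 14)
  m³ + 4m² + 5m + 2 = ((1/7)m + 1/7)(7m² + 21m + 14) + (0)
Last nonzero remainder: 7m² + 21m + 14. Dividing through by 7 gives the monic gcd m² + 3m + 2.
Then lcm(f, g) = f·g / gcd(f, g); expanding and making the result monic gives the answer.

m⁶ + 8m⁵ + 33m⁴ + 86m³ + 132m² + 104m + 32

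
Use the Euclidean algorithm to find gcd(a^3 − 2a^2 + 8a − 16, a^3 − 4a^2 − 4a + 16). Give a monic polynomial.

By polynomial division,
  a^3 − 2a^2 + 8a − 16 = (a^3 − 4a^2 − 4a + 16) + (2a^2 + 12a − 32)
  a^3 − 4a^2 − 4a + 16 = ((1/2)a − 5)(2a^2 + 12a − 32) + (72a − 144)
  2a^2 + 12a − 32 = ((1/36)a + 2/9)(72a − 144) + (0)
Last nonzero remainder: 72a − 144. Dividing through by 72 gives the monic gcd a − 2.

a − 2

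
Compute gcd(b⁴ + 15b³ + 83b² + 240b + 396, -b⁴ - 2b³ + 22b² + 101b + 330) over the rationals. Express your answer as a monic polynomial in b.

b² + 3b + 11

Repeated division with remainder:
  b⁴ + 15b³ + 83b² + 240b + 396 = (-1)(-b⁴ - 2b³ + 22b² + 101b + 330) + (13b³ + 105b² + 341b + 726)
  -b⁴ - 2b³ + 22b² + 101b + 330 = (-(1/13)b + 79/169)(13b³ + 105b² + 341b + 726) + (-(144/169)b² - (432/169)b - 1584/169)
  13b³ + 105b² + 341b + 726 = (-(2197/144)b - 1859/24)(-(144/169)b² - (432/169)b - 1584/169) + (0)
Last nonzero remainder: -(144/169)b² - (432/169)b - 1584/169. Dividing through by -144/169 gives the monic gcd b² + 3b + 11.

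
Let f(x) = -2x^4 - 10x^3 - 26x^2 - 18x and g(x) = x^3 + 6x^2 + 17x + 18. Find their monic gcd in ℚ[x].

Euclidean algorithm in ℚ[x]:
  -2x^4 - 10x^3 - 26x^2 - 18x = (-2x + 2)(x^3 + 6x^2 + 17x + 18) + (-4x^2 - 16x - 36)
  x^3 + 6x^2 + 17x + 18 = (-(1/4)x - 1/2)(-4x^2 - 16x - 36) + (0)
Last nonzero remainder: -4x^2 - 16x - 36. Dividing through by -4 gives the monic gcd x^2 + 4x + 9.

x^2 + 4x + 9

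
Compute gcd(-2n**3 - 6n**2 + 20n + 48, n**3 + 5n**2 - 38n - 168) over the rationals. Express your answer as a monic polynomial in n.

n + 4

Apply the Euclidean algorithm:
  -2n**3 - 6n**2 + 20n + 48 = (-2)(n**3 + 5n**2 - 38n - 168) + (4n**2 - 56n - 288)
  n**3 + 5n**2 - 38n - 168 = ((1/4)n + 19/4)(4n**2 - 56n - 288) + (300n + 1200)
  4n**2 - 56n - 288 = ((1/75)n - 6/25)(300n + 1200) + (0)
Last nonzero remainder: 300n + 1200. Dividing through by 300 gives the monic gcd n + 4.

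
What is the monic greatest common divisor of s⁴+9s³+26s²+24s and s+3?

Apply the Euclidean algorithm:
  s⁴+9s³+26s²+24s = (s³+6s²+8s)(s+3) + (0)
The last nonzero remainder s+3 is already monic.

s+3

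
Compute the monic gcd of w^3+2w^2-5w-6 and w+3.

w+3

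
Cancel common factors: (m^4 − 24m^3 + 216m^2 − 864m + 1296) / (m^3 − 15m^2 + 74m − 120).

(m^3 − 18m^2 + 108m − 216)/(m^2 − 9m + 20)

Apply the Euclidean algorithm:
  m^4 − 24m^3 + 216m^2 − 864m + 1296 = (m − 9)(m^3 − 15m^2 + 74m − 120) + (7m^2 − 78m + 216)
  m^3 − 15m^2 + 74m − 120 = ((1/7)m − 27/49)(7m^2 − 78m + 216) + ((8/49)m − 48/49)
  7m^2 − 78m + 216 = ((343/8)m − 441/2)((8/49)m − 48/49) + (0)
Last nonzero remainder: (8/49)m − 48/49. Dividing through by 8/49 gives the monic gcd m − 6.
Cancel m − 6 from numerator and denominator to get the reduced form.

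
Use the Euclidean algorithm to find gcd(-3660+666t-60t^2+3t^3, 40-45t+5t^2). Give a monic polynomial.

Repeated division with remainder:
  3t^3-60t^2+666t-3660 = ((3/5)t-33/5)(5t^2-45t+40) + (345t-3396)
  5t^2-45t+40 = ((1/69)t+97/7935)(345t-3396) + (215604/2645)
  345t-3396 = ((304175/71868)t-748535/17967)(215604/2645) + (0)
The last nonzero remainder is the constant 215604/2645, so the polynomials are coprime and gcd = 1.

1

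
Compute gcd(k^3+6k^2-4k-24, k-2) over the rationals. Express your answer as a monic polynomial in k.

Apply the Euclidean algorithm:
  k^3+6k^2-4k-24 = (k^2+8k+12)(k-2) + (0)
The last nonzero remainder k-2 is already monic.

k-2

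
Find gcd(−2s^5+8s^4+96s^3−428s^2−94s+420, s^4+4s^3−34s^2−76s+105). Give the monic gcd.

Euclidean algorithm in ℚ[s]:
  −2s^5+8s^4+96s^3−428s^2−94s+420 = (−2s+16)(s^4+4s^3−34s^2−76s+105) + (−36s^3−36s^2+1332s−1260)
  s^4+4s^3−34s^2−76s+105 = (−(1/36)s−1/12)(−36s^3−36s^2+1332s−1260) + (0)
Last nonzero remainder: −36s^3−36s^2+1332s−1260. Dividing through by −36 gives the monic gcd s^3+s^2−37s+35.

s^3+s^2−37s+35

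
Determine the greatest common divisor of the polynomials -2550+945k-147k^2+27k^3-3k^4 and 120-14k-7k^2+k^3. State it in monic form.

-5+k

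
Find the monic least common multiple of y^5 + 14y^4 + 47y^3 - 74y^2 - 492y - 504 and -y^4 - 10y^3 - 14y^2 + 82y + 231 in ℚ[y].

y^7 + 20y^6 + 142y^5 + 362y^4 - 419y^3 - 4270y^2 - 8436y - 5544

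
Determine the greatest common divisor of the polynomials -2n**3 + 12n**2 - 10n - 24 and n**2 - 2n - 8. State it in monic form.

n - 4

Repeated division with remainder:
  -2n**3 + 12n**2 - 10n - 24 = (-2n + 8)(n**2 - 2n - 8) + (-10n + 40)
  n**2 - 2n - 8 = (-(1/10)n - 1/5)(-10n + 40) + (0)
Last nonzero remainder: -10n + 40. Dividing through by -10 gives the monic gcd n - 4.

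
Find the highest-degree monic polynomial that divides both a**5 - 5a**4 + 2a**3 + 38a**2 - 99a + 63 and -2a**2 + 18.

Repeated division with remainder:
  a**5 - 5a**4 + 2a**3 + 38a**2 - 99a + 63 = (-(1/2)a**3 + (5/2)a**2 - (11/2)a + 7/2)(-2a**2 + 18) + (0)
Last nonzero remainder: -2a**2 + 18. Dividing through by -2 gives the monic gcd a**2 - 9.

a**2 - 9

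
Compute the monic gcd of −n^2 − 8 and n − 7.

1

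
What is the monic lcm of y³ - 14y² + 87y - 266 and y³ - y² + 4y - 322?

y⁵ - 8y⁴ + 49y³ - 388y² + 2406y - 12236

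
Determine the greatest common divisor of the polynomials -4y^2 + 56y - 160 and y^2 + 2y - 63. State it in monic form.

1

Repeated division with remainder:
  -4y^2 + 56y - 160 = (-4)(y^2 + 2y - 63) + (64y - 412)
  y^2 + 2y - 63 = ((1/64)y + 135/1024)(64y - 412) + (-2223/256)
  64y - 412 = (-(16384/2223)y + 105472/2223)(-2223/256) + (0)
The last nonzero remainder is the constant -2223/256, so the polynomials are coprime and gcd = 1.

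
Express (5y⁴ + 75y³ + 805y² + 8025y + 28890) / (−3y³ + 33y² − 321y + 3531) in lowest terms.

(−5y² − 75y − 270)/(3y − 33)

Euclidean algorithm in ℚ[y]:
  5y⁴ + 75y³ + 805y² + 8025y + 28890 = (−(5/3)y − 130/3)(−3y³ + 33y² − 321y + 3531) + (1700y² + 181900)
  −3y³ + 33y² − 321y + 3531 = (−(3/1700)y + 33/1700)(1700y² + 181900) + (0)
Last nonzero remainder: 1700y² + 181900. Dividing through by 1700 gives the monic gcd y² + 107.
Cancel y² + 107 from numerator and denominator to get the reduced form.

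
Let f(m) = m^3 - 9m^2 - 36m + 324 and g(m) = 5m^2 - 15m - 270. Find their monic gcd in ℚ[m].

Apply the Euclidean algorithm:
  m^3 - 9m^2 - 36m + 324 = ((1/5)m - 6/5)(5m^2 - 15m - 270) + (0)
Last nonzero remainder: 5m^2 - 15m - 270. Dividing through by 5 gives the monic gcd m^2 - 3m - 54.

m^2 - 3m - 54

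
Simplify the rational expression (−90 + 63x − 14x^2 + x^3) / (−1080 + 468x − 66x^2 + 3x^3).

Apply the Euclidean algorithm:
  x^3 − 14x^2 + 63x − 90 = (1/3)(3x^3 − 66x^2 + 468x − 1080) + (8x^2 − 93x + 270)
  3x^3 − 66x^2 + 468x − 1080 = ((3/8)x − 249/64)(8x^2 − 93x + 270) + ((315/64)x − 945/32)
  8x^2 − 93x + 270 = ((512/315)x − 64/7)((315/64)x − 945/32) + (0)
Last nonzero remainder: (315/64)x − 945/32. Dividing through by 315/64 gives the monic gcd x − 6.
Cancel x − 6 from numerator and denominator to get the reduced form.

(15 − 8x + x^2)/(180 − 48x + 3x^2)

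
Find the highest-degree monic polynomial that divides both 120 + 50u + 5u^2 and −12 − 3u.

Apply the Euclidean algorithm:
  5u^2 + 50u + 120 = (−(5/3)u − 10)(−3u − 12) + (0)
Last nonzero remainder: −3u − 12. Dividing through by −3 gives the monic gcd u + 4.

4 + u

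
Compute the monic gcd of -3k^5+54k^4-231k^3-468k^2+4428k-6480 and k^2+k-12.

k^2+k-12

By polynomial division,
  -3k^5+54k^4-231k^3-468k^2+4428k-6480 = (-3k^3+57k^2-324k+540)(k^2+k-12) + (0)
The last nonzero remainder k^2+k-12 is already monic.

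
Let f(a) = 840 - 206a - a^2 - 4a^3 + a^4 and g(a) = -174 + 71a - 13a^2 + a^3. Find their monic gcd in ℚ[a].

By polynomial division,
  a^4 - 4a^3 - a^2 - 206a + 840 = (a + 9)(a^3 - 13a^2 + 71a - 174) + (45a^2 - 671a + 2406)
  a^3 - 13a^2 + 71a - 174 = ((1/45)a + 86/2025)(45a^2 - 671a + 2406) + ((93211/2025)a - 186422/675)
  45a^2 - 671a + 2406 = ((91125/93211)a - 812025/93211)((93211/2025)a - 186422/675) + (0)
Last nonzero remainder: (93211/2025)a - 186422/675. Dividing through by 93211/2025 gives the monic gcd a - 6.

-6 + a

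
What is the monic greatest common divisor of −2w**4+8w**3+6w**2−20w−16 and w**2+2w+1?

w**2+2w+1

Euclidean algorithm in ℚ[w]:
  −2w**4+8w**3+6w**2−20w−16 = (−2w**2+12w−16)(w**2+2w+1) + (0)
The last nonzero remainder w**2+2w+1 is already monic.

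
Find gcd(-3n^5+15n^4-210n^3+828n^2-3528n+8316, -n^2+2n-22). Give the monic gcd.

n^2-2n+22

Repeated division with remainder:
  -3n^5+15n^4-210n^3+828n^2-3528n+8316 = (3n^3-9n^2+126n-378)(-n^2+2n-22) + (0)
Last nonzero remainder: -n^2+2n-22. Dividing through by -1 gives the monic gcd n^2-2n+22.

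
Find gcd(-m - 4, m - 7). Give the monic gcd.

1

Euclidean algorithm in ℚ[m]:
  -m - 4 = (-1)(m - 7) + (-11)
  m - 7 = (-(1/11)m + 7/11)(-11) + (0)
The last nonzero remainder is the constant -11, so the polynomials are coprime and gcd = 1.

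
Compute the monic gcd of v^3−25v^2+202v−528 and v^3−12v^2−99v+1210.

Repeated division with remainder:
  v^3−25v^2+202v−528 = (v^3−12v^2−99v+1210) + (−13v^2+301v−1738)
  v^3−12v^2−99v+1210 = (−(1/13)v−145/169)(−13v^2+301v−1738) + ((4320/169)v−47520/169)
  −13v^2+301v−1738 = (−(2197/4320)v+13351/2160)((4320/169)v−47520/169) + (0)
Last nonzero remainder: (4320/169)v−47520/169. Dividing through by 4320/169 gives the monic gcd v−11.

v−11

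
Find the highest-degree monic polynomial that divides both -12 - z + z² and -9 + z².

3 + z

Apply the Euclidean algorithm:
  z² - z - 12 = (z² - 9) + (-z - 3)
  z² - 9 = (-z + 3)(-z - 3) + (0)
Last nonzero remainder: -z - 3. Dividing through by -1 gives the monic gcd z + 3.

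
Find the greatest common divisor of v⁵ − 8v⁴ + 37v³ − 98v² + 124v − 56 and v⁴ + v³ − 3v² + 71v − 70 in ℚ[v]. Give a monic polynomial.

v³ − 4v² + 17v − 14

Euclidean algorithm in ℚ[v]:
  v⁵ − 8v⁴ + 37v³ − 98v² + 124v − 56 = (v − 9)(v⁴ + v³ − 3v² + 71v − 70) + (49v³ − 196v² + 833v − 686)
  v⁴ + v³ − 3v² + 71v − 70 = ((1/49)v + 5/49)(49v³ − 196v² + 833v − 686) + (0)
Last nonzero remainder: 49v³ − 196v² + 833v − 686. Dividing through by 49 gives the monic gcd v³ − 4v² + 17v − 14.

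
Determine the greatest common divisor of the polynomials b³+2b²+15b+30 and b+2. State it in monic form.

Euclidean algorithm in ℚ[b]:
  b³+2b²+15b+30 = (b²+15)(b+2) + (0)
The last nonzero remainder b+2 is already monic.

b+2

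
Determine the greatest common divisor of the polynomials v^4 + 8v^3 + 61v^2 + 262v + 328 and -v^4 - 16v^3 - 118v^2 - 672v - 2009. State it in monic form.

v^2 + 2v + 41

By polynomial division,
  v^4 + 8v^3 + 61v^2 + 262v + 328 = (-1)(-v^4 - 16v^3 - 118v^2 - 672v - 2009) + (-8v^3 - 57v^2 - 410v - 1681)
  -v^4 - 16v^3 - 118v^2 - 672v - 2009 = ((1/8)v + 71/64)(-8v^3 - 57v^2 - 410v - 1681) + (-(225/64)v^2 - (225/32)v - 9225/64)
  -8v^3 - 57v^2 - 410v - 1681 = ((512/225)v + 2624/225)(-(225/64)v^2 - (225/32)v - 9225/64) + (0)
Last nonzero remainder: -(225/64)v^2 - (225/32)v - 9225/64. Dividing through by -225/64 gives the monic gcd v^2 + 2v + 41.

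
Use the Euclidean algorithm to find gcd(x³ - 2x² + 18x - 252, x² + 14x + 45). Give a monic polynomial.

Apply the Euclidean algorithm:
  x³ - 2x² + 18x - 252 = (x - 16)(x² + 14x + 45) + (197x + 468)
  x² + 14x + 45 = ((1/197)x + 2290/38809)(197x + 468) + (674685/38809)
  197x + 468 = ((7645373/674685)x + 2018068/74965)(674685/38809) + (0)
The last nonzero remainder is the constant 674685/38809, so the polynomials are coprime and gcd = 1.

1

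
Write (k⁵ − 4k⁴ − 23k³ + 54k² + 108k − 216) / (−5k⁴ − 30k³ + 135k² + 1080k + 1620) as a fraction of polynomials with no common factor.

By polynomial division,
  k⁵ − 4k⁴ − 23k³ + 54k² + 108k − 216 = (−(1/5)k + 2)(−5k⁴ − 30k³ + 135k² + 1080k + 1620) + (64k³ − 1728k − 3456)
  −5k⁴ − 30k³ + 135k² + 1080k + 1620 = (−(5/64)k − 15/32)(64k³ − 1728k − 3456) + (0)
Last nonzero remainder: 64k³ − 1728k − 3456. Dividing through by 64 gives the monic gcd k³ − 27k − 54.
Cancel k³ − 27k − 54 from numerator and denominator to get the reduced form.

(−k² + 4k − 4)/(5k + 30)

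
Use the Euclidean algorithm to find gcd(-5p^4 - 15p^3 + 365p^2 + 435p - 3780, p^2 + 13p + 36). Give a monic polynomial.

Euclidean algorithm in ℚ[p]:
  -5p^4 - 15p^3 + 365p^2 + 435p - 3780 = (-5p^2 + 50p - 105)(p^2 + 13p + 36) + (0)
The last nonzero remainder p^2 + 13p + 36 is already monic.

p^2 + 13p + 36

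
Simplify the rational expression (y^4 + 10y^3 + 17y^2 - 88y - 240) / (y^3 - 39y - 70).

By polynomial division,
  y^4 + 10y^3 + 17y^2 - 88y - 240 = (y + 10)(y^3 - 39y - 70) + (56y^2 + 372y + 460)
  y^3 - 39y - 70 = ((1/56)y - 93/784)(56y^2 + 372y + 460) + (-(605/196)y - 3025/196)
  56y^2 + 372y + 460 = (-(10976/605)y - 18032/605)(-(605/196)y - 3025/196) + (0)
Last nonzero remainder: -(605/196)y - 3025/196. Dividing through by -605/196 gives the monic gcd y + 5.
Cancel y + 5 from numerator and denominator to get the reduced form.

(y^3 + 5y^2 - 8y - 48)/(y^2 - 5y - 14)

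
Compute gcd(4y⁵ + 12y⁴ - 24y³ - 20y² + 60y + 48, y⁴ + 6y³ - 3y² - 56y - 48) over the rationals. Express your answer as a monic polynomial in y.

y² + 5y + 4

Euclidean algorithm in ℚ[y]:
  4y⁵ + 12y⁴ - 24y³ - 20y² + 60y + 48 = (4y - 12)(y⁴ + 6y³ - 3y² - 56y - 48) + (60y³ + 168y² - 420y - 528)
  y⁴ + 6y³ - 3y² - 56y - 48 = ((1/60)y + 4/75)(60y³ + 168y² - 420y - 528) + (-(124/25)y² - (124/5)y - 496/25)
  60y³ + 168y² - 420y - 528 = (-(375/31)y + 825/31)(-(124/25)y² - (124/5)y - 496/25) + (0)
Last nonzero remainder: -(124/25)y² - (124/5)y - 496/25. Dividing through by -124/25 gives the monic gcd y² + 5y + 4.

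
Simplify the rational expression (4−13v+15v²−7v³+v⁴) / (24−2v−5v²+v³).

(−1+3v−3v²+v³)/(−6−v+v²)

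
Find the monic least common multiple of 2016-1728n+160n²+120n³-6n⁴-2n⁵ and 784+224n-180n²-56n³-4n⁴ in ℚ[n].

By polynomial division,
  -2n⁵-6n⁴+120n³+160n²-1728n+2016 = ((1/2)n-11/2)(-4n⁴-56n³-180n²+224n+784) + (-98n³-942n²-888n+6328)
  -4n⁴-56n³-180n²+224n+784 = ((2/49)n+430/2401)(-98n³-942n²-888n+6328) + ((59904/2401)n²+(299520/2401)n-119808/343)
  -98n³-942n²-888n+6328 = (-(117649/29952)n-271313/14976)((59904/2401)n²+(299520/2401)n-119808/343) + (0)
Last nonzero remainder: (59904/2401)n²+(299520/2401)n-119808/343. Dividing through by 59904/2401 gives the monic gcd n²+5n-14.
Then lcm(f, g) = f·g / gcd(f, g); expanding and making the result monic gives the answer.

-14112+3024n+5648n²-696n³-578n⁴-19n⁵+12n⁶+n⁷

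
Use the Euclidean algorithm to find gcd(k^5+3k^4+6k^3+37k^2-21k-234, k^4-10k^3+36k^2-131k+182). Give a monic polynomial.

k^3-3k^2+15k-26

By polynomial division,
  k^5+3k^4+6k^3+37k^2-21k-234 = (k+13)(k^4-10k^3+36k^2-131k+182) + (100k^3-300k^2+1500k-2600)
  k^4-10k^3+36k^2-131k+182 = ((1/100)k-7/100)(100k^3-300k^2+1500k-2600) + (0)
Last nonzero remainder: 100k^3-300k^2+1500k-2600. Dividing through by 100 gives the monic gcd k^3-3k^2+15k-26.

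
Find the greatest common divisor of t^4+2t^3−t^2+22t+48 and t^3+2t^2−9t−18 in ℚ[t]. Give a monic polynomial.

t^2+5t+6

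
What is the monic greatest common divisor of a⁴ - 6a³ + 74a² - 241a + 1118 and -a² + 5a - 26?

By polynomial division,
  a⁴ - 6a³ + 74a² - 241a + 1118 = (-a² + a - 43)(-a² + 5a - 26) + (0)
Last nonzero remainder: -a² + 5a - 26. Dividing through by -1 gives the monic gcd a² - 5a + 26.

a² - 5a + 26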